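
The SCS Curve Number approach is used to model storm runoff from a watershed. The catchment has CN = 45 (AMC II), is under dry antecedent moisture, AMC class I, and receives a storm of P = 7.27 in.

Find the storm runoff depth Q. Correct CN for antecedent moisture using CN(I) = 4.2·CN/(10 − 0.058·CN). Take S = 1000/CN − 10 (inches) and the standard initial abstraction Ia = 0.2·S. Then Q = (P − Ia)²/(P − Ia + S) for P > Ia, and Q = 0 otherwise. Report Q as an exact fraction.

Q = 750924409/10912916700 in ≈ 0.069 in

Adjust CN=45 to AMC I: 4.2·45/(10 − 0.058·45) → 189 ÷ (739/100) = 18900/739 ≈ 25.575
S = 1000/(18900/739) − 10 = 5500/189 in ≈ 29.101 in
Initial abstraction Ia = S/5 = (5500/189)/5 = 1100/189 ≈ 5.820 in
Since P=7.270 > Ia=5.820: effective rainfall P−Ia = 27403/18900 in
Runoff Q = (P−Ia)²/(P−Ia+S) = (1.450)²/(1.450+29.101) = 750924409/10912916700 ≈ 0.069 in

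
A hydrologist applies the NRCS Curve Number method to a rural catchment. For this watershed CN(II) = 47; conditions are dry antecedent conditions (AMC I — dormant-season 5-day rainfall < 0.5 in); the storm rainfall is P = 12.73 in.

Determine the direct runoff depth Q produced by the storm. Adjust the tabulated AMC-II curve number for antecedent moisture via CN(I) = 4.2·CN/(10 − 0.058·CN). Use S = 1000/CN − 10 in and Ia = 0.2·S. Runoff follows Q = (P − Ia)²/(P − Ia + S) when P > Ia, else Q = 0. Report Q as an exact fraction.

Q = 527731055401/333255713700 in ≈ 1.584 in

Adjust CN=47 to AMC I: 4.2·47/(10 − 0.058·47) → (987/5) ÷ (3637/500) = 98700/3637 ≈ 27.138
Retention S: 1000/CN − 10 with CN=27.138 → S = 26500/987 ≈ 26.849 in
Ia = 0.2S: 0.2·26.849 = 5.370 in (exactly 5300/987)
Since P=12.730 > Ia=5.370: effective rainfall P−Ia = 726451/98700 in
Q = (726451/98700)²/((726451/98700) + 26500/987) = (527731055401/9741690000)/(3376451/98700) = 527731055401/333255713700 in ≈ 1.584 in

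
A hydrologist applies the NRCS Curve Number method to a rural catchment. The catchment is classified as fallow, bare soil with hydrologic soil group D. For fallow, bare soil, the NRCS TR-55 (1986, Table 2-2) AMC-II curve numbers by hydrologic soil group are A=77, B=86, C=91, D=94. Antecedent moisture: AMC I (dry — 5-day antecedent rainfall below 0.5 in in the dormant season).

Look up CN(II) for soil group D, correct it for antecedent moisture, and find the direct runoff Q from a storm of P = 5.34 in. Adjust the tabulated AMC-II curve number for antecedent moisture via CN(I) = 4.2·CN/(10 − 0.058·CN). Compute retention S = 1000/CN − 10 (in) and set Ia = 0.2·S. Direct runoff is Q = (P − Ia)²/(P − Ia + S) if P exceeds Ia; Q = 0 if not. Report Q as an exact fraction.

Q = 6862962649/1774017350 in ≈ 3.869 in

NRCS table: fallow, bare soil, soil group D → CN(II) = 94
CN(I) from CN(II)=94: (4.2·94)/(10 − 0.058·94) = 32900/379 ≈ 86.807
S = 1000/(32900/379) − 10 = 500/329 in ≈ 1.520 in
Ia = 0.2S: 0.2·1.520 = 0.304 in (exactly 100/329)
Excess rainfall: 5.340 − 0.304 = 5.036 in; P > Ia so Q > 0
Q: (82843/16450)² ÷ (107843/16450) = 6862962649/1774017350 in (≈ 3.869 in)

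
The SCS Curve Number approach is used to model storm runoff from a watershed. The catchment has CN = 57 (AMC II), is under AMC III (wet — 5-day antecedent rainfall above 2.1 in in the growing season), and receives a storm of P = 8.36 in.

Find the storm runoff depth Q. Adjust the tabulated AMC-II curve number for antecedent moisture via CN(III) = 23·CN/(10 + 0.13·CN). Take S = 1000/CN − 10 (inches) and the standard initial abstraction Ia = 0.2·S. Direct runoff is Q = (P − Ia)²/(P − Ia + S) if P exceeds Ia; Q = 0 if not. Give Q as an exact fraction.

Q = 63755745001/11798967225 in ≈ 5.404 in

CN(III) from CN(II)=57: (23·57)/(10 + 0.13·57) = 131100/1741 ≈ 75.302
S = 1000/(131100/1741) − 10 = 4300/1311 in ≈ 3.280 in
Ia = 0.2·(4300/1311) = 860/1311 in ≈ 0.656 in
Excess rainfall: 8.360 − 0.656 = 7.704 in; P > Ia so Q > 0
Q = (252499/32775)²/((252499/32775) + 4300/1311) = (63755745001/1074200625)/(359999/32775) = 63755745001/11798967225 in ≈ 5.404 in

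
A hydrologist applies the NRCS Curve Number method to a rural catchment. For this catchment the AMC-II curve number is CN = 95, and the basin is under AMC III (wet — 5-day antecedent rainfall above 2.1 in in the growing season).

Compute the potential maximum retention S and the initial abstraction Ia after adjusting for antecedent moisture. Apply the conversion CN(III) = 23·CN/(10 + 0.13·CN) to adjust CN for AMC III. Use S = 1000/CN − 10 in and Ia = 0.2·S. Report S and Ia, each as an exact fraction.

Adjust CN=95 to AMC III: 23·95/(10 + 0.13·95) → 2185 ÷ (447/20) = 43700/447 ≈ 97.763
S = 1000/(43700/447) − 10 = 100/437 in ≈ 0.229 in
Ia = 0.2·(100/437) = 20/437 in ≈ 0.046 in

S = 100/437 in ≈ 0.229 in; Ia = 20/437 in ≈ 0.046 in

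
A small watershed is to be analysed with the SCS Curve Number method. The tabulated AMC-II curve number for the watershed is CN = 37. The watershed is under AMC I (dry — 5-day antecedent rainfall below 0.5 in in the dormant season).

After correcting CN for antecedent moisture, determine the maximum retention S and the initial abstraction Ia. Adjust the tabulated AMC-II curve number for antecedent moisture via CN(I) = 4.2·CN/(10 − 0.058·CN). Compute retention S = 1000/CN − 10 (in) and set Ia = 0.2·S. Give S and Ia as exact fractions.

CN(I) from CN(II)=37: (4.2·37)/(10 − 0.058·37) = 3700/187 ≈ 19.786
Retention S: 1000/CN − 10 with CN=19.786 → S = 1500/37 ≈ 40.541 in
Initial abstraction Ia = S/5 = (1500/37)/5 = 300/37 ≈ 8.108 in

S = 1500/37 in ≈ 40.541 in; Ia = 300/37 in ≈ 8.108 in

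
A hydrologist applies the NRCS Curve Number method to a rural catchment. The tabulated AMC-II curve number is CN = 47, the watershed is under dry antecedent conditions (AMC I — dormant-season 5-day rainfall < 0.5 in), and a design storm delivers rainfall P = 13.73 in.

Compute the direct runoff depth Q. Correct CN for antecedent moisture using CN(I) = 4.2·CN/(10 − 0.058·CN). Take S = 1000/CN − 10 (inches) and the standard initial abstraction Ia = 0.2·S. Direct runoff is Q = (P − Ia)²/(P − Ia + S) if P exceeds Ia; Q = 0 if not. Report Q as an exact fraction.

Q = 680874172801/342997403700 in ≈ 1.985 in

Adjust CN=47 to AMC I: 4.2·47/(10 − 0.058·47) → (987/5) ÷ (3637/500) = 98700/3637 ≈ 27.138
S = 1000/(98700/3637) − 10 = 26500/987 in ≈ 26.849 in
Ia = 0.2S: 0.2·26.849 = 5.370 in (exactly 5300/987)
P − Ia = 13.730 − 5.370 = 825151/98700 ≈ 8.360 in (> 0, runoff occurs)
Runoff Q = (P−Ia)²/(P−Ia+S) = (8.360)²/(8.360+26.849) = 680874172801/342997403700 ≈ 1.985 in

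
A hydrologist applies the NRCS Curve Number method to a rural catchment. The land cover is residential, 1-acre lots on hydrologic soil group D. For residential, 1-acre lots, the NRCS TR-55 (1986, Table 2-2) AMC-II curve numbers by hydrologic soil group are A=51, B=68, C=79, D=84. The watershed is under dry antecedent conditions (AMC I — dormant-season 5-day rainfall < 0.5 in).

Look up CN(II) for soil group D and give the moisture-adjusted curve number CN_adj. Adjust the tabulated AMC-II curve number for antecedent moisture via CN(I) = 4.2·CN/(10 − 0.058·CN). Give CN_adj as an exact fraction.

NRCS table: residential, 1-acre lots, soil group D → CN(II) = 84
Adjust CN=84 to AMC I: 4.2·84/(10 − 0.058·84) → (1764/5) ÷ (641/125) = 44100/641 ≈ 68.799

CN_adj = 44100/641 ≈ 68.799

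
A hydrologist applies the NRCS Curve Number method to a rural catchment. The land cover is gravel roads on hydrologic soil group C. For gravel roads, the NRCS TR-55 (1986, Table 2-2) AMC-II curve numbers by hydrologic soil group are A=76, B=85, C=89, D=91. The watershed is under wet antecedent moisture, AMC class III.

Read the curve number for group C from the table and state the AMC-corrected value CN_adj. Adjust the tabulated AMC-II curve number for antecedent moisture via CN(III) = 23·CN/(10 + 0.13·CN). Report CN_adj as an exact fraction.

CN_adj = 204700/2157 ≈ 94.900

NRCS table: gravel roads, soil group C → CN(II) = 89
Adjust CN=89 to AMC III: 23·89/(10 + 0.13·89) → 2047 ÷ (2157/100) = 204700/2157 ≈ 94.900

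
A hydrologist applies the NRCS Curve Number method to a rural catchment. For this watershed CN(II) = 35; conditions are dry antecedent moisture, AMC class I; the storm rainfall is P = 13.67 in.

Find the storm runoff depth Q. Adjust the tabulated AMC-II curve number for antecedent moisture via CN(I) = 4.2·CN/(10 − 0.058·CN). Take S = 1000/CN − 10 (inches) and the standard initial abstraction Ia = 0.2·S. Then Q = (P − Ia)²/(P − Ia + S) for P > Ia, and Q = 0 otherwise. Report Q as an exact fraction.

Q = 5033760601/10597950300 in ≈ 0.475 in

Adjust CN=35 to AMC I: 4.2·35/(10 − 0.058·35) → 147 ÷ (797/100) = 14700/797 ≈ 18.444
Max retention: S = 1000/(14700/797) − 10 = 6500/147 in (≈ 44.218 in)
Ia = 0.2·(6500/147) = 1300/147 in ≈ 8.844 in
Since P=13.670 > Ia=8.844: effective rainfall P−Ia = 70949/14700 in
Q = (70949/14700)²/((70949/14700) + 6500/147) = (5033760601/216090000)/(720949/14700) = 5033760601/10597950300 in ≈ 0.475 in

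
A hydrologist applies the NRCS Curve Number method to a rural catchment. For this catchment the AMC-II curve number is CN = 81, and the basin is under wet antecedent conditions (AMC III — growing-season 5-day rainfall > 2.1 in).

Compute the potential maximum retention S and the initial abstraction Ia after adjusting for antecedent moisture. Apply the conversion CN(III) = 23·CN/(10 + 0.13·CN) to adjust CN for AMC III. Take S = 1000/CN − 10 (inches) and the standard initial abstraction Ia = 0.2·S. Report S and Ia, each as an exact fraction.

S = 1900/1863 in ≈ 1.020 in; Ia = 380/1863 in ≈ 0.204 in

CN(III) from CN(II)=81: (23·81)/(10 + 0.13·81) = 186300/2053 ≈ 90.745
S = 1000/(186300/2053) − 10 = 1900/1863 in ≈ 1.020 in
Ia = 0.2S: 0.2·1.020 = 0.204 in (exactly 380/1863)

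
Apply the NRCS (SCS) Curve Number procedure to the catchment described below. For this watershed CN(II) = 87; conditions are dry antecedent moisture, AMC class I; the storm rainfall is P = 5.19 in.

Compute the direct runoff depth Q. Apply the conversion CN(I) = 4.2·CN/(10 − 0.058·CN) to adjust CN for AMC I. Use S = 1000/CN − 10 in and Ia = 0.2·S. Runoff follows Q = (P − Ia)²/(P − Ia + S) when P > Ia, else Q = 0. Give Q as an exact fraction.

CN(I) from CN(II)=87: (4.2·87)/(10 − 0.058·87) = 182700/2477 ≈ 73.759
S = 1000/(182700/2477) − 10 = 6500/1827 in ≈ 3.558 in
Ia = 0.2S: 0.2·3.558 = 0.712 in (exactly 1300/1827)
Excess rainfall: 5.190 − 0.712 = 4.478 in; P > Ia so Q > 0
Q: (818213/182700)² ÷ (1468213/182700) = 669472513369/268242515100 in (≈ 2.496 in)

Q = 669472513369/268242515100 in ≈ 2.496 in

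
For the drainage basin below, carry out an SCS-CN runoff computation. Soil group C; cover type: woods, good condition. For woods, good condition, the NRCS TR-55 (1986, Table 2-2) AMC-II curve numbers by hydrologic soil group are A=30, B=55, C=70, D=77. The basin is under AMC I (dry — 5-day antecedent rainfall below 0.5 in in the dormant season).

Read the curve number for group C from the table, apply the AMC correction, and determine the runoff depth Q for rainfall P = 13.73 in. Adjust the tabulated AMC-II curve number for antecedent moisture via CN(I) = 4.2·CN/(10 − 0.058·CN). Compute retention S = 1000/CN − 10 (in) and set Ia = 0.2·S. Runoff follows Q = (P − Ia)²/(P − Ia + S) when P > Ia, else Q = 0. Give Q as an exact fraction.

Q = 3280654729/525657300 in ≈ 6.241 in

NRCS table: woods, good condition, soil group C → CN(II) = 70
CN(I) from CN(II)=70: (4.2·70)/(10 − 0.058·70) = 4900/99 ≈ 49.495
S = 1000/(4900/99) − 10 = 500/49 in ≈ 10.204 in
Ia = 0.2S: 0.2·10.204 = 2.041 in (exactly 100/49)
Excess rainfall: 13.730 − 2.041 = 11.689 in; P > Ia so Q > 0
Q = (57277/4900)²/((57277/4900) + 500/49) = (3280654729/24010000)/(107277/4900) = 3280654729/525657300 in ≈ 6.241 in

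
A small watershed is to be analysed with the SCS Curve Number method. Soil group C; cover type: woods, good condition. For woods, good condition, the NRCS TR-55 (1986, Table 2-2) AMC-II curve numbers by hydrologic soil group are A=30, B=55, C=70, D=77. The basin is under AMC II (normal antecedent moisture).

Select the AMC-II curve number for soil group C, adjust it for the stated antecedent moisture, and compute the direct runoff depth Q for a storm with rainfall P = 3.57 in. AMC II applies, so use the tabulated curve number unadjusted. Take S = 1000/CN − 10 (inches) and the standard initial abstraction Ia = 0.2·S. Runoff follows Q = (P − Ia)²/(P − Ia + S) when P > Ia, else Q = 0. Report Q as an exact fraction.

Q = 1202067/1143100 in ≈ 1.052 in

NRCS table: woods, good condition, soil group C → CN(II) = 70
CN(II) = 70; AMC II needs no correction.
S = 1000/70 − 10 = 30/7 in ≈ 4.286 in
Ia = 0.2·(30/7) = 6/7 in ≈ 0.857 in
Since P=3.570 > Ia=0.857: effective rainfall P−Ia = 1899/700 in
Runoff Q = (P−Ia)²/(P−Ia+S) = (2.713)²/(2.713+4.286) = 1202067/1143100 ≈ 1.052 in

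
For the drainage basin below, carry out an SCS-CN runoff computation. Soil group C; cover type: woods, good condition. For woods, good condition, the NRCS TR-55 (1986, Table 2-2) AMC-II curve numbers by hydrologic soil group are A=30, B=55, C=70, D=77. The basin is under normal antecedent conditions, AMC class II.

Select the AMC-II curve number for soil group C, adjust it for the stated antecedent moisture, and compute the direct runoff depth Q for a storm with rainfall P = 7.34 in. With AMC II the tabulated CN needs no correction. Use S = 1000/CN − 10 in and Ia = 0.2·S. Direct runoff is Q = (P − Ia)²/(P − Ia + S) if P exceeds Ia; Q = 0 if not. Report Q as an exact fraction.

Q = 5148361/1319150 in ≈ 3.903 in

NRCS table: woods, good condition, soil group C → CN(II) = 70
AMC II — tabulated CN = 70 applies directly.
Max retention: S = 1000/70 − 10 = 30/7 in (≈ 4.286 in)
Ia = 0.2·(30/7) = 6/7 in ≈ 0.857 in
Since P=7.340 > Ia=0.857: effective rainfall P−Ia = 2269/350 in
Q: (2269/350)² ÷ (3769/350) = 5148361/1319150 in (≈ 3.903 in)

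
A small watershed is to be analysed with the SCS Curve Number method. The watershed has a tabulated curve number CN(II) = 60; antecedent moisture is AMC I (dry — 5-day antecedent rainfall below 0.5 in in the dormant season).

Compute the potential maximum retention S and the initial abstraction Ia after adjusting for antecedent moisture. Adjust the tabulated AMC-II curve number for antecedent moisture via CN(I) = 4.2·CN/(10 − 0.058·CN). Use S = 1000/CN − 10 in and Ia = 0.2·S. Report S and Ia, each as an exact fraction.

S = 1000/63 in ≈ 15.873 in; Ia = 200/63 in ≈ 3.175 in

Adjust CN=60 to AMC I: 4.2·60/(10 − 0.058·60) → 252 ÷ (163/25) = 6300/163 ≈ 38.650
S = 1000/(6300/163) − 10 = 1000/63 in ≈ 15.873 in
Initial abstraction Ia = S/5 = (1000/63)/5 = 200/63 ≈ 3.175 in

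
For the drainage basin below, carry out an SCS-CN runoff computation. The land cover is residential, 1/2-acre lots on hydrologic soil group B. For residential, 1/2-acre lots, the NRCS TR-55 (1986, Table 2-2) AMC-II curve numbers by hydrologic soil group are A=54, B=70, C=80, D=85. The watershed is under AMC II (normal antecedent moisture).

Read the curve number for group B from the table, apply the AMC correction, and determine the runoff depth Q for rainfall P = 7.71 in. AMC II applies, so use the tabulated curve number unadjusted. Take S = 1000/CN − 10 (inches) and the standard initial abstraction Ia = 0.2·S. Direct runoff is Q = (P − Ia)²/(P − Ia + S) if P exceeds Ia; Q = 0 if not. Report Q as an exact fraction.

Q = 7670403/1819300 in ≈ 4.216 in

NRCS table: residential, 1/2-acre lots, soil group B → CN(II) = 70
Average conditions: CN = 70 (no AMC adjustment).
S = 1000/70 − 10 = 30/7 in ≈ 4.286 in
Initial abstraction Ia = S/5 = (30/7)/5 = 6/7 ≈ 0.857 in
Since P=7.710 > Ia=0.857: effective rainfall P−Ia = 4797/700 in
Runoff Q = (P−Ia)²/(P−Ia+S) = (6.853)²/(6.853+4.286) = 7670403/1819300 ≈ 4.216 in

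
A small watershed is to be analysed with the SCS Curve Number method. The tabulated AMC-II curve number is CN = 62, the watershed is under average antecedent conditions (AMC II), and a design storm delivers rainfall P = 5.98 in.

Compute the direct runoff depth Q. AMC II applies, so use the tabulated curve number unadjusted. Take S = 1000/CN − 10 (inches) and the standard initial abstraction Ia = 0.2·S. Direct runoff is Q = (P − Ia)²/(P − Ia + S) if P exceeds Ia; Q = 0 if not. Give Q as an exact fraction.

Average conditions: CN = 62 (no AMC adjustment).
Retention S: 1000/CN − 10 with CN=62.000 → S = 190/31 ≈ 6.129 in
Ia = 0.2S: 0.2·6.129 = 1.226 in (exactly 38/31)
Since P=5.980 > Ia=1.226: effective rainfall P−Ia = 7369/1550 in
Q = (7369/1550)²/((7369/1550) + 190/31) = (54302161/2402500)/(16869/1550) = 54302161/26146950 in ≈ 2.077 in

Q = 54302161/26146950 in ≈ 2.077 in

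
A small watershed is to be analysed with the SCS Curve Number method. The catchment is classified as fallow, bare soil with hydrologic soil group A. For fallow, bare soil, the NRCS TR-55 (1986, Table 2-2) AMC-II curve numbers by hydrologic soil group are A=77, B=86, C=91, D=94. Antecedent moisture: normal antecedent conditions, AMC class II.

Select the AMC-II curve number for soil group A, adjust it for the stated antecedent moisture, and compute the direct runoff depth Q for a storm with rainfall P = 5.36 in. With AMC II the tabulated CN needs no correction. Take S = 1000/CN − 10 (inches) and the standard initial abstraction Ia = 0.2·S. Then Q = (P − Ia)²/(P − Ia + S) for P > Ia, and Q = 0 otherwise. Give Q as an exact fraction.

NRCS table: fallow, bare soil, soil group A → CN(II) = 77
Average conditions: CN = 77 (no AMC adjustment).
S = 1000/77 − 10 = 230/77 in ≈ 2.987 in
Initial abstraction Ia = S/5 = (230/77)/5 = 46/77 ≈ 0.597 in
Since P=5.360 > Ia=0.597: effective rainfall P−Ia = 9168/1925 in
Q: (9168/1925)² ÷ (14918/1925) = 42026112/14358575 in (≈ 2.927 in)

Q = 42026112/14358575 in ≈ 2.927 in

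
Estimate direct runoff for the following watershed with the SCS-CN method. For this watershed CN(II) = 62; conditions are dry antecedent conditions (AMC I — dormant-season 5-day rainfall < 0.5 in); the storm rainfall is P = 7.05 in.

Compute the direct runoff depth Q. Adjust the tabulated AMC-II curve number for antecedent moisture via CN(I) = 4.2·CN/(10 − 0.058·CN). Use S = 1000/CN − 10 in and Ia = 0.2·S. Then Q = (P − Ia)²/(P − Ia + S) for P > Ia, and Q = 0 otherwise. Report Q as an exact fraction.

Q = 2893471681/3174158820 in ≈ 0.912 in

CN(I) from CN(II)=62: (4.2·62)/(10 − 0.058·62) = 65100/1601 ≈ 40.662
S = 1000/(65100/1601) − 10 = 9500/651 in ≈ 14.593 in
Initial abstraction Ia = S/5 = (9500/651)/5 = 1900/651 ≈ 2.919 in
Excess rainfall: 7.050 − 2.919 = 4.131 in; P > Ia so Q > 0
Q: (53791/13020)² ÷ (243791/13020) = 2893471681/3174158820 in (≈ 0.912 in)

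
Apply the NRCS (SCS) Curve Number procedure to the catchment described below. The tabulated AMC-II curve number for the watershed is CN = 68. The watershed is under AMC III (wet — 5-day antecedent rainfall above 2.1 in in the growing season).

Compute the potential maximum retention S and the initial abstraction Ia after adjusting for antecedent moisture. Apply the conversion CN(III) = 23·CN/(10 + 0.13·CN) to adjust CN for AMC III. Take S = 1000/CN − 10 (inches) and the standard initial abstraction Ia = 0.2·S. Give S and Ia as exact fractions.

CN(III) from CN(II)=68: (23·68)/(10 + 0.13·68) = 39100/471 ≈ 83.015
S = 1000/(39100/471) − 10 = 800/391 in ≈ 2.046 in
Initial abstraction Ia = S/5 = (800/391)/5 = 160/391 ≈ 0.409 in

S = 800/391 in ≈ 2.046 in; Ia = 160/391 in ≈ 0.409 in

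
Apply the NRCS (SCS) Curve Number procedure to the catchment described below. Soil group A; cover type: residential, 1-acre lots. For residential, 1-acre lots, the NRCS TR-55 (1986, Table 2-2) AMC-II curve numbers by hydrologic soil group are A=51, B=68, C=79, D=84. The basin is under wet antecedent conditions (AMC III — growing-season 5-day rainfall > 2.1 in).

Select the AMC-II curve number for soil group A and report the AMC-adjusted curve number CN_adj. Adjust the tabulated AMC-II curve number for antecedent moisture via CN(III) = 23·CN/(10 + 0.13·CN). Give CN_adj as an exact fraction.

NRCS table: residential, 1-acre lots, soil group A → CN(II) = 51
Adjust CN=51 to AMC III: 23·51/(10 + 0.13·51) → 1173 ÷ (1663/100) = 117300/1663 ≈ 70.535

CN_adj = 117300/1663 ≈ 70.535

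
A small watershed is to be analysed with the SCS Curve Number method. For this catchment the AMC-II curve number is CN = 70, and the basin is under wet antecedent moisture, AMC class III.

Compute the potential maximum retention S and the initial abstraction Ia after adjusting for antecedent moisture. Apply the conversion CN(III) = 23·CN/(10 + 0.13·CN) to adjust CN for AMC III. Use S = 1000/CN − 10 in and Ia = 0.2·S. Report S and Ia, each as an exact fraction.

Adjust CN=70 to AMC III: 23·70/(10 + 0.13·70) → 1610 ÷ (191/10) = 16100/191 ≈ 84.293
Max retention: S = 1000/(16100/191) − 10 = 300/161 in (≈ 1.863 in)
Ia = 0.2S: 0.2·1.863 = 0.373 in (exactly 60/161)

S = 300/161 in ≈ 1.863 in; Ia = 60/161 in ≈ 0.373 in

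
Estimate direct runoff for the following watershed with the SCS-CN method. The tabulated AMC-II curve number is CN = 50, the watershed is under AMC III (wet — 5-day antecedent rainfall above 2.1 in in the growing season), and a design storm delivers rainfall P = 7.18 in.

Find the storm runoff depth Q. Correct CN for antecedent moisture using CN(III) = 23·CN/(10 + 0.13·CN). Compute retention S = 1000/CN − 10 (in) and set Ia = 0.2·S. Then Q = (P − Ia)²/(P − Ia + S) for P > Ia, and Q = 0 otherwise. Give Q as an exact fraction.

Q = 52664049/14095550 in ≈ 3.736 in

Adjust CN=50 to AMC III: 23·50/(10 + 0.13·50) → 1150 ÷ (33/2) = 2300/33 ≈ 69.697
Max retention: S = 1000/(2300/33) − 10 = 100/23 in (≈ 4.348 in)
Ia = 0.2·(100/23) = 20/23 in ≈ 0.870 in
Since P=7.180 > Ia=0.870: effective rainfall P−Ia = 7257/1150 in
Runoff Q = (P−Ia)²/(P−Ia+S) = (6.310)²/(6.310+4.348) = 52664049/14095550 ≈ 3.736 in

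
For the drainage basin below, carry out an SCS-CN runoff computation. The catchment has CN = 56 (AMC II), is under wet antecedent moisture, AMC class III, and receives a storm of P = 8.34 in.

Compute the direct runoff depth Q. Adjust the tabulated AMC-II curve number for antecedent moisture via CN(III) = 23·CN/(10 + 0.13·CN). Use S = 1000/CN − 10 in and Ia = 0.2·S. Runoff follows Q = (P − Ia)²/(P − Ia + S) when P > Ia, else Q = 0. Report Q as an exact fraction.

Q = 3799119769/717552850 in ≈ 5.295 in

CN(III) from CN(II)=56: (23·56)/(10 + 0.13·56) = 4025/54 ≈ 74.537
S = 1000/(4025/54) − 10 = 550/161 in ≈ 3.416 in
Initial abstraction Ia = S/5 = (550/161)/5 = 110/161 ≈ 0.683 in
Excess rainfall: 8.340 − 0.683 = 7.657 in; P > Ia so Q > 0
Runoff Q = (P−Ia)²/(P−Ia+S) = (7.657)²/(7.657+3.416) = 3799119769/717552850 ≈ 5.295 in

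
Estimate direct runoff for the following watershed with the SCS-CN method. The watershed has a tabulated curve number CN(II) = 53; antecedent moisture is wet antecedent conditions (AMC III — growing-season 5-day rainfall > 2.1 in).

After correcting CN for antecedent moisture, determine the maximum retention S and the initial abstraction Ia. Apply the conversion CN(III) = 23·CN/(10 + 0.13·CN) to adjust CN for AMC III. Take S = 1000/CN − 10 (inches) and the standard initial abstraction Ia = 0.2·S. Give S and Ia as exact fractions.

S = 4700/1219 in ≈ 3.856 in; Ia = 940/1219 in ≈ 0.771 in

Adjust CN=53 to AMC III: 23·53/(10 + 0.13·53) → 1219 ÷ (1689/100) = 121900/1689 ≈ 72.173
Max retention: S = 1000/(121900/1689) − 10 = 4700/1219 in (≈ 3.856 in)
Initial abstraction Ia = S/5 = (4700/1219)/5 = 940/1219 ≈ 0.771 in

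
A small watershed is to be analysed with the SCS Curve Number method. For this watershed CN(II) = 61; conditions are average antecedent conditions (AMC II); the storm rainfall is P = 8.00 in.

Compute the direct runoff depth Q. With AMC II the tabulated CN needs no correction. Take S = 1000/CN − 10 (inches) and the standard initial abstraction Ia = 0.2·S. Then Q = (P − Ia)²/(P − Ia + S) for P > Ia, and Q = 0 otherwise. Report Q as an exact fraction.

Q = 1681/488 in ≈ 3.445 in

Average conditions: CN = 61 (no AMC adjustment).
Retention S: 1000/CN − 10 with CN=61.000 → S = 390/61 ≈ 6.393 in
Ia = 0.2·(390/61) = 78/61 in ≈ 1.279 in
Since P=8.000 > Ia=1.279: effective rainfall P−Ia = 410/61 in
Q = (410/61)²/((410/61) + 390/61) = (168100/3721)/(800/61) = 1681/488 in ≈ 3.445 in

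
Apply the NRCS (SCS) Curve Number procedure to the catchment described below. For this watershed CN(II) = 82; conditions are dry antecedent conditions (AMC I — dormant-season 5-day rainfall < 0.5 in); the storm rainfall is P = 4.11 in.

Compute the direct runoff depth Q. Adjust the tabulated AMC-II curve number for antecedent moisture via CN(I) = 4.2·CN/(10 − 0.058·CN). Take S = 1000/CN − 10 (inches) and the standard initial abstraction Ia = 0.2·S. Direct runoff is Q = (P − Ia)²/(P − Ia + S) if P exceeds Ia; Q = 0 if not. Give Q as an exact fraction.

Q = 2578811283/2276455300 in ≈ 1.133 in

Dry (AMC I): CN(I) = 4.2·82/(10 − 0.058·82) = (1722/5)/(1311/250) = 28700/437 ≈ 65.675
Retention S: 1000/CN − 10 with CN=65.675 → S = 1500/287 ≈ 5.226 in
Initial abstraction Ia = S/5 = (1500/287)/5 = 300/287 ≈ 1.045 in
Since P=4.110 > Ia=1.045: effective rainfall P−Ia = 87957/28700 in
Q = (87957/28700)²/((87957/28700) + 1500/287) = (7736433849/823690000)/(237957/28700) = 2578811283/2276455300 in ≈ 1.133 in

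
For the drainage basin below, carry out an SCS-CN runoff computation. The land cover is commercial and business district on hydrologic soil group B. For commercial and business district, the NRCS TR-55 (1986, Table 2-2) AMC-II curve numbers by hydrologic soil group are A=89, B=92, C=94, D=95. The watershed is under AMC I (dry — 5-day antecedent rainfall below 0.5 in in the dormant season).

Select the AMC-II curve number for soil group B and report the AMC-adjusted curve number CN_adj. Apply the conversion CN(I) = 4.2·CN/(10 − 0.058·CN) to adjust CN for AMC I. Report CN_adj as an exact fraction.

CN_adj = 48300/583 ≈ 82.847

NRCS table: commercial and business district, soil group B → CN(II) = 92
Adjust CN=92 to AMC I: 4.2·92/(10 − 0.058·92) → (1932/5) ÷ (583/125) = 48300/583 ≈ 82.847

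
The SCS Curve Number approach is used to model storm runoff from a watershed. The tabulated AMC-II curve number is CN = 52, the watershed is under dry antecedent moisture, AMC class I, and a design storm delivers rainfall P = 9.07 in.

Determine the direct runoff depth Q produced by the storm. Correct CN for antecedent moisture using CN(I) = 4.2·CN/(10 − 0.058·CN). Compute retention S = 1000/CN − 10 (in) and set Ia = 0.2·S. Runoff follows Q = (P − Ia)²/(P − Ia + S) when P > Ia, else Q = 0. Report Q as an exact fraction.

Dry (AMC I): CN(I) = 4.2·52/(10 − 0.058·52) = (1092/5)/(873/125) = 9100/291 ≈ 31.271
Retention S: 1000/CN − 10 with CN=31.271 → S = 2000/91 ≈ 21.978 in
Initial abstraction Ia = S/5 = (2000/91)/5 = 400/91 ≈ 4.396 in
P − Ia = 9.070 − 4.396 = 42537/9100 ≈ 4.674 in (> 0, runoff occurs)
Q = (42537/9100)²/((42537/9100) + 2000/91) = (1809396369/82810000)/(242537/9100) = 1809396369/2207086700 in ≈ 0.820 in

Q = 1809396369/2207086700 in ≈ 0.820 in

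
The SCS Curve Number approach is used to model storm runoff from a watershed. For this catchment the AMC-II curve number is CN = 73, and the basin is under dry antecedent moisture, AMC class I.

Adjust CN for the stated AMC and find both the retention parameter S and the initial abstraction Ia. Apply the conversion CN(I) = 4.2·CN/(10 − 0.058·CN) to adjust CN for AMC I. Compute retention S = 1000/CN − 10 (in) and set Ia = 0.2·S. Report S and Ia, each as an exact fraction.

S = 4500/511 in ≈ 8.806 in; Ia = 900/511 in ≈ 1.761 in

Dry (AMC I): CN(I) = 4.2·73/(10 − 0.058·73) = (1533/5)/(2883/500) = 51100/961 ≈ 53.174
Max retention: S = 1000/(51100/961) − 10 = 4500/511 in (≈ 8.806 in)
Ia = 0.2S: 0.2·8.806 = 1.761 in (exactly 900/511)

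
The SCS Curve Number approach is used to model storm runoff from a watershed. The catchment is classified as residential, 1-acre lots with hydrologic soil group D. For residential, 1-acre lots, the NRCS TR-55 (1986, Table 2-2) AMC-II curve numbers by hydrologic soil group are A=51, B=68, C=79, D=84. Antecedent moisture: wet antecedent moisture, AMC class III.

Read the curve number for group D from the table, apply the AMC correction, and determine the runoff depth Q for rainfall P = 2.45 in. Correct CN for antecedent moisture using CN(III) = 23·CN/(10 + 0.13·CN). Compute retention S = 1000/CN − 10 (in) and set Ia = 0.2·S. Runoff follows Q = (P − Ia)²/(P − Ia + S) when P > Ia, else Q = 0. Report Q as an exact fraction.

Q = 486952489/290447220 in ≈ 1.677 in

NRCS table: residential, 1-acre lots, soil group D → CN(II) = 84
Wet (AMC III): CN(III) = 23·84/(10 + 0.13·84) = 1932/(523/25) = 48300/523 ≈ 92.352
Max retention: S = 1000/(48300/523) − 10 = 400/483 in (≈ 0.828 in)
Ia = 0.2S: 0.2·0.828 = 0.166 in (exactly 80/483)
Since P=2.450 > Ia=0.166: effective rainfall P−Ia = 22067/9660 in
Q = (22067/9660)²/((22067/9660) + 400/483) = (486952489/93315600)/(30067/9660) = 486952489/290447220 in ≈ 1.677 in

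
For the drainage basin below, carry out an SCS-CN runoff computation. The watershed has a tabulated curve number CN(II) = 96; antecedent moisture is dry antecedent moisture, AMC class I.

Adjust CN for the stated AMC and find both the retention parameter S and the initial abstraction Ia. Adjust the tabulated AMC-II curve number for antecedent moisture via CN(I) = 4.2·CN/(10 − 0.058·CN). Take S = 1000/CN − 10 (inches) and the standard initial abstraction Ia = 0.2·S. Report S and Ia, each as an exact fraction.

Dry (AMC I): CN(I) = 4.2·96/(10 − 0.058·96) = (2016/5)/(554/125) = 25200/277 ≈ 90.975
Retention S: 1000/CN − 10 with CN=90.975 → S = 125/126 ≈ 0.992 in
Ia = 0.2·(125/126) = 25/126 in ≈ 0.198 in

S = 125/126 in ≈ 0.992 in; Ia = 25/126 in ≈ 0.198 in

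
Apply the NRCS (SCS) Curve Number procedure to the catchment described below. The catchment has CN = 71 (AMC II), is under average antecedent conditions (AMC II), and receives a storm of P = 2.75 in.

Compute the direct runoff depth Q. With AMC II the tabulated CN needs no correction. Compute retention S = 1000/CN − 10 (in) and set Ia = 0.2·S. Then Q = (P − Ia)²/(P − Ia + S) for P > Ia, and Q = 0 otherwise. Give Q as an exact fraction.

Q = 301401/485356 in ≈ 0.621 in

Average conditions: CN = 71 (no AMC adjustment).
Retention S: 1000/CN − 10 with CN=71.000 → S = 290/71 ≈ 4.085 in
Initial abstraction Ia = S/5 = (290/71)/5 = 58/71 ≈ 0.817 in
P − Ia = 2.750 − 0.817 = 549/284 ≈ 1.933 in (> 0, runoff occurs)
Q: (549/284)² ÷ (1709/284) = 301401/485356 in (≈ 0.621 in)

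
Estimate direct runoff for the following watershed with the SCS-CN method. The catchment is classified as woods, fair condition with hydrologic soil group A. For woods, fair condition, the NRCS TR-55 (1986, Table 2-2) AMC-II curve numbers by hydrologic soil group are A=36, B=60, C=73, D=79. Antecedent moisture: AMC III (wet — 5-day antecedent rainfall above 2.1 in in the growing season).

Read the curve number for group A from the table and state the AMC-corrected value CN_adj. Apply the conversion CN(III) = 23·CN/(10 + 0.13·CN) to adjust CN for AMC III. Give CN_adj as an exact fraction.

CN_adj = 20700/367 ≈ 56.403

NRCS table: woods, fair condition, soil group A → CN(II) = 36
Adjust CN=36 to AMC III: 23·36/(10 + 0.13·36) → 828 ÷ (367/25) = 20700/367 ≈ 56.403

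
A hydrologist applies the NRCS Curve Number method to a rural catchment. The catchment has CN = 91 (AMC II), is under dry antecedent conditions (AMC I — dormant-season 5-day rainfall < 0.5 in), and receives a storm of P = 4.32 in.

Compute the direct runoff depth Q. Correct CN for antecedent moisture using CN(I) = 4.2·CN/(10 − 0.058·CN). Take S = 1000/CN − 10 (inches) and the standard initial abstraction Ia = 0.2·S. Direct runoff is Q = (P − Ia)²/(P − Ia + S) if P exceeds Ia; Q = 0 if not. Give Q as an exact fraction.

Q = 313099968/131110525 in ≈ 2.388 in

Adjust CN=91 to AMC I: 4.2·91/(10 − 0.058·91) → (1911/5) ÷ (2361/500) = 63700/787 ≈ 80.940
Max retention: S = 1000/(63700/787) − 10 = 1500/637 in (≈ 2.355 in)
Initial abstraction Ia = S/5 = (1500/637)/5 = 300/637 ≈ 0.471 in
Since P=4.320 > Ia=0.471: effective rainfall P−Ia = 61296/15925 in
Q = (61296/15925)²/((61296/15925) + 1500/637) = (3757199616/253605625)/(98796/15925) = 313099968/131110525 in ≈ 2.388 in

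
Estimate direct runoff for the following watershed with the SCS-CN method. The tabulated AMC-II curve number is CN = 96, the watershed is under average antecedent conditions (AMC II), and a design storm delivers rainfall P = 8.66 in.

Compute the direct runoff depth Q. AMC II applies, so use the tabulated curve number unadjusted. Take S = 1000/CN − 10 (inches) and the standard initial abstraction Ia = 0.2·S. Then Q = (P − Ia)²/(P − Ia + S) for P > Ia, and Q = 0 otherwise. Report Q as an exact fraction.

Q = 6620329/809400 in ≈ 8.179 in

CN(II) = 96; AMC II needs no correction.
S = 1000/96 − 10 = 5/12 in ≈ 0.417 in
Ia = 0.2·(5/12) = 1/12 in ≈ 0.083 in
Excess rainfall: 8.660 − 0.083 = 8.577 in; P > Ia so Q > 0
Q: (2573/300)² ÷ (1349/150) = 6620329/809400 in (≈ 8.179 in)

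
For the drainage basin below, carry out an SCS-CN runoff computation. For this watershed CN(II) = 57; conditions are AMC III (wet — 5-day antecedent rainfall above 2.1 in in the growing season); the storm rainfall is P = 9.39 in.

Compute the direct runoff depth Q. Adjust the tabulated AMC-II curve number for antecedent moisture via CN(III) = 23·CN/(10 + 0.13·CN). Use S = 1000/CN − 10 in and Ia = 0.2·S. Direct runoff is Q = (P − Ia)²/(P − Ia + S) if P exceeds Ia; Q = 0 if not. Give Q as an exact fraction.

CN(III) from CN(II)=57: (23·57)/(10 + 0.13·57) = 131100/1741 ≈ 75.302
Retention S: 1000/CN − 10 with CN=75.302 → S = 4300/1311 ≈ 3.280 in
Ia = 0.2S: 0.2·3.280 = 0.656 in (exactly 860/1311)
P − Ia = 9.390 − 0.656 = 1145029/131100 ≈ 8.734 in (> 0, runoff occurs)
Q: (1145029/131100)² ÷ (1575029/131100) = 1311091410841/206486301900 in (≈ 6.350 in)

Q = 1311091410841/206486301900 in ≈ 6.350 in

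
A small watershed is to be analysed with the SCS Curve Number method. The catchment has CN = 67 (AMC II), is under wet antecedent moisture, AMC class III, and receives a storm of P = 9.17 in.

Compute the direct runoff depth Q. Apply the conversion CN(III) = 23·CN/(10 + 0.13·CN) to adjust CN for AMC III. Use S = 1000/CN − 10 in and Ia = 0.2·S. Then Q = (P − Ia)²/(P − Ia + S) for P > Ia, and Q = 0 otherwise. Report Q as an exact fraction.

Q = 1814670327409/258440647700 in ≈ 7.022 in

Adjust CN=67 to AMC III: 23·67/(10 + 0.13·67) → 1541 ÷ (1871/100) = 154100/1871 ≈ 82.362
Retention S: 1000/CN − 10 with CN=82.362 → S = 3300/1541 ≈ 2.141 in
Ia = 0.2·(3300/1541) = 660/1541 in ≈ 0.428 in
Excess rainfall: 9.170 − 0.428 = 8.742 in; P > Ia so Q > 0
Q: (1347097/154100)² ÷ (1677097/154100) = 1814670327409/258440647700 in (≈ 7.022 in)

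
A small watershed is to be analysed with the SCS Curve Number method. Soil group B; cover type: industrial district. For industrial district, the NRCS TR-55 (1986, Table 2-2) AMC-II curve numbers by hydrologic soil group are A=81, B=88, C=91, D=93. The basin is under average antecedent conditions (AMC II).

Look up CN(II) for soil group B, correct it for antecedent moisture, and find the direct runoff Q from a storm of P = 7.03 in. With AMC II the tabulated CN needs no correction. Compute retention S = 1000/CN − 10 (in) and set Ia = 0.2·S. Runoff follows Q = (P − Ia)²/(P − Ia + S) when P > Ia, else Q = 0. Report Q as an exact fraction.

Q = 55249489/9826300 in ≈ 5.623 in

NRCS table: industrial district, soil group B → CN(II) = 88
AMC II — tabulated CN = 88 applies directly.
Max retention: S = 1000/88 − 10 = 15/11 in (≈ 1.364 in)
Ia = 0.2·(15/11) = 3/11 in ≈ 0.273 in
Since P=7.030 > Ia=0.273: effective rainfall P−Ia = 7433/1100 in
Q = (7433/1100)²/((7433/1100) + 15/11) = (55249489/1210000)/(8933/1100) = 55249489/9826300 in ≈ 5.623 in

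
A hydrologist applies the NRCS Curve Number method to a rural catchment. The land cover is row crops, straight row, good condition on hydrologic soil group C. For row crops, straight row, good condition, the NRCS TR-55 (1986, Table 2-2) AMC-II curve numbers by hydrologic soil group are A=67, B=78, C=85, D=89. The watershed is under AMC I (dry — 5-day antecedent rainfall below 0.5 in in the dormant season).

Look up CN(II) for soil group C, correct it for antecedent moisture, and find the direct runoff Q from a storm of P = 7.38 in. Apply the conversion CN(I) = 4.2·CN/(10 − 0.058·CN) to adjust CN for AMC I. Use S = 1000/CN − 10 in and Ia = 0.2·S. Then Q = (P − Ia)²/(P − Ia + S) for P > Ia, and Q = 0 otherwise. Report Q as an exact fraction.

Q = 1514065921/380270450 in ≈ 3.982 in

NRCS table: row crops, straight row, good condition, soil group C → CN(II) = 85
CN(I) from CN(II)=85: (4.2·85)/(10 − 0.058·85) = 11900/169 ≈ 70.414
Retention S: 1000/CN − 10 with CN=70.414 → S = 500/119 ≈ 4.202 in
Ia = 0.2S: 0.2·4.202 = 0.840 in (exactly 100/119)
Since P=7.380 > Ia=0.840: effective rainfall P−Ia = 38911/5950 in
Runoff Q = (P−Ia)²/(P−Ia+S) = (6.540)²/(6.540+4.202) = 1514065921/380270450 ≈ 3.982 in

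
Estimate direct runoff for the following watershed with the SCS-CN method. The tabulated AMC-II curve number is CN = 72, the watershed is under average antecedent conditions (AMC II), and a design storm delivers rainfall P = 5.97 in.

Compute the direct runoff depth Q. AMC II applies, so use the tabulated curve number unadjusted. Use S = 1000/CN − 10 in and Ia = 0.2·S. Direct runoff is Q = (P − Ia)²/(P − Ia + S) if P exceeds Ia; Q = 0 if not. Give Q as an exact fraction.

Q = 21836929/7355700 in ≈ 2.969 in

AMC II — tabulated CN = 72 applies directly.
Retention S: 1000/CN − 10 with CN=72.000 → S = 35/9 ≈ 3.889 in
Ia = 0.2S: 0.2·3.889 = 0.778 in (exactly 7/9)
P − Ia = 5.970 − 0.778 = 4673/900 ≈ 5.192 in (> 0, runoff occurs)
Q: (4673/900)² ÷ (8173/900) = 21836929/7355700 in (≈ 2.969 in)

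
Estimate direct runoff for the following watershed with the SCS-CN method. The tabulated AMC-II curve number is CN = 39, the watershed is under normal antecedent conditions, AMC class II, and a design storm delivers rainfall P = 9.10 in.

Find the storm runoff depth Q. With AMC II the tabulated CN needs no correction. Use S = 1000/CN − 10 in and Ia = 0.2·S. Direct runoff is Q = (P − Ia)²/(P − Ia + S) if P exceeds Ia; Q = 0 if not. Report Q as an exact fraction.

CN(II) = 39; AMC II needs no correction.
Retention S: 1000/CN − 10 with CN=39.000 → S = 610/39 ≈ 15.641 in
Initial abstraction Ia = S/5 = (610/39)/5 = 122/39 ≈ 3.128 in
Since P=9.100 > Ia=3.128: effective rainfall P−Ia = 2329/390 in
Runoff Q = (P−Ia)²/(P−Ia+S) = (5.972)²/(5.972+15.641) = 5424241/3287310 ≈ 1.650 in

Q = 5424241/3287310 in ≈ 1.650 in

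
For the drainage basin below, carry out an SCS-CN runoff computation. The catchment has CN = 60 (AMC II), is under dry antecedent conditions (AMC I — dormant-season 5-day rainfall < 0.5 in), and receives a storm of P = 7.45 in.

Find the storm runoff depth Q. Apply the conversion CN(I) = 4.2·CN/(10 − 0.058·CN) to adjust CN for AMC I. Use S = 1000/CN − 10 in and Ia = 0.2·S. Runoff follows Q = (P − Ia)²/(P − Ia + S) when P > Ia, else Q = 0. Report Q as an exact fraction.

Q = 29019769/31987620 in ≈ 0.907 in

Dry (AMC I): CN(I) = 4.2·60/(10 − 0.058·60) = 252/(163/25) = 6300/163 ≈ 38.650
Retention S: 1000/CN − 10 with CN=38.650 → S = 1000/63 ≈ 15.873 in
Ia = 0.2·(1000/63) = 200/63 in ≈ 3.175 in
P − Ia = 7.450 − 3.175 = 5387/1260 ≈ 4.275 in (> 0, runoff occurs)
Runoff Q = (P−Ia)²/(P−Ia+S) = (4.275)²/(4.275+15.873) = 29019769/31987620 ≈ 0.907 in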